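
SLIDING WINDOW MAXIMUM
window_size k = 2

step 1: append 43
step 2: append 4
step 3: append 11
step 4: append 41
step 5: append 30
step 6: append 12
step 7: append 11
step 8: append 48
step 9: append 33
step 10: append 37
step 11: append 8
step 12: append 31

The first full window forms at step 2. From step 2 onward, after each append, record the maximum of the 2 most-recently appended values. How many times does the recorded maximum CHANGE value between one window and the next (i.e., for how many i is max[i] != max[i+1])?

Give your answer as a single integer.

Answer: 7

Derivation:
step 1: append 43 -> window=[43] (not full yet)
step 2: append 4 -> window=[43, 4] -> max=43
step 3: append 11 -> window=[4, 11] -> max=11
step 4: append 41 -> window=[11, 41] -> max=41
step 5: append 30 -> window=[41, 30] -> max=41
step 6: append 12 -> window=[30, 12] -> max=30
step 7: append 11 -> window=[12, 11] -> max=12
step 8: append 48 -> window=[11, 48] -> max=48
step 9: append 33 -> window=[48, 33] -> max=48
step 10: append 37 -> window=[33, 37] -> max=37
step 11: append 8 -> window=[37, 8] -> max=37
step 12: append 31 -> window=[8, 31] -> max=31
Recorded maximums: 43 11 41 41 30 12 48 48 37 37 31
Changes between consecutive maximums: 7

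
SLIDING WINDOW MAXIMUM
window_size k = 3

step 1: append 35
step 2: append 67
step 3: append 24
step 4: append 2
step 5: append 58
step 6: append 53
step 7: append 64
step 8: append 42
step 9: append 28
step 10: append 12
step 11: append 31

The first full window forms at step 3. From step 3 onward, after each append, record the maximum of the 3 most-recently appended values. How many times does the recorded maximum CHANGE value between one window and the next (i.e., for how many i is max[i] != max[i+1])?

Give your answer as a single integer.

Answer: 4

Derivation:
step 1: append 35 -> window=[35] (not full yet)
step 2: append 67 -> window=[35, 67] (not full yet)
step 3: append 24 -> window=[35, 67, 24] -> max=67
step 4: append 2 -> window=[67, 24, 2] -> max=67
step 5: append 58 -> window=[24, 2, 58] -> max=58
step 6: append 53 -> window=[2, 58, 53] -> max=58
step 7: append 64 -> window=[58, 53, 64] -> max=64
step 8: append 42 -> window=[53, 64, 42] -> max=64
step 9: append 28 -> window=[64, 42, 28] -> max=64
step 10: append 12 -> window=[42, 28, 12] -> max=42
step 11: append 31 -> window=[28, 12, 31] -> max=31
Recorded maximums: 67 67 58 58 64 64 64 42 31
Changes between consecutive maximums: 4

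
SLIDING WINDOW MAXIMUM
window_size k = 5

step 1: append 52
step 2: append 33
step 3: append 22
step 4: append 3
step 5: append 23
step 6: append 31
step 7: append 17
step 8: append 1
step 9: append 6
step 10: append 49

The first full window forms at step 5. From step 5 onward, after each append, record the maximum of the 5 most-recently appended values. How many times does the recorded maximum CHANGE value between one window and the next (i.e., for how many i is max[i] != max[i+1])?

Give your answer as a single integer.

Answer: 3

Derivation:
step 1: append 52 -> window=[52] (not full yet)
step 2: append 33 -> window=[52, 33] (not full yet)
step 3: append 22 -> window=[52, 33, 22] (not full yet)
step 4: append 3 -> window=[52, 33, 22, 3] (not full yet)
step 5: append 23 -> window=[52, 33, 22, 3, 23] -> max=52
step 6: append 31 -> window=[33, 22, 3, 23, 31] -> max=33
step 7: append 17 -> window=[22, 3, 23, 31, 17] -> max=31
step 8: append 1 -> window=[3, 23, 31, 17, 1] -> max=31
step 9: append 6 -> window=[23, 31, 17, 1, 6] -> max=31
step 10: append 49 -> window=[31, 17, 1, 6, 49] -> max=49
Recorded maximums: 52 33 31 31 31 49
Changes between consecutive maximums: 3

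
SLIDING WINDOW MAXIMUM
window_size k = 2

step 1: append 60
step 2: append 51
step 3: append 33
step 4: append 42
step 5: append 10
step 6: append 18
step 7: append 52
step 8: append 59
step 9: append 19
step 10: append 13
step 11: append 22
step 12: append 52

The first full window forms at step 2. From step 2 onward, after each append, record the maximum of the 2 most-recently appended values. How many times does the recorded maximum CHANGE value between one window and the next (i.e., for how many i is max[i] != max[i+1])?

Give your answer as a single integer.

step 1: append 60 -> window=[60] (not full yet)
step 2: append 51 -> window=[60, 51] -> max=60
step 3: append 33 -> window=[51, 33] -> max=51
step 4: append 42 -> window=[33, 42] -> max=42
step 5: append 10 -> window=[42, 10] -> max=42
step 6: append 18 -> window=[10, 18] -> max=18
step 7: append 52 -> window=[18, 52] -> max=52
step 8: append 59 -> window=[52, 59] -> max=59
step 9: append 19 -> window=[59, 19] -> max=59
step 10: append 13 -> window=[19, 13] -> max=19
step 11: append 22 -> window=[13, 22] -> max=22
step 12: append 52 -> window=[22, 52] -> max=52
Recorded maximums: 60 51 42 42 18 52 59 59 19 22 52
Changes between consecutive maximums: 8

Answer: 8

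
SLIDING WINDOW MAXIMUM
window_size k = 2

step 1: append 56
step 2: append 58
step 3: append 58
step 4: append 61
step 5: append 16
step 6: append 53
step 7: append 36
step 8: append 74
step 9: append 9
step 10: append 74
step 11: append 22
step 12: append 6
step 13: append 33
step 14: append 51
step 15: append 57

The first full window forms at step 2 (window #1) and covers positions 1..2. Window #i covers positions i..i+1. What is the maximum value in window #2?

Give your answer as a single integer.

Answer: 58

Derivation:
step 1: append 56 -> window=[56] (not full yet)
step 2: append 58 -> window=[56, 58] -> max=58
step 3: append 58 -> window=[58, 58] -> max=58
Window #2 max = 58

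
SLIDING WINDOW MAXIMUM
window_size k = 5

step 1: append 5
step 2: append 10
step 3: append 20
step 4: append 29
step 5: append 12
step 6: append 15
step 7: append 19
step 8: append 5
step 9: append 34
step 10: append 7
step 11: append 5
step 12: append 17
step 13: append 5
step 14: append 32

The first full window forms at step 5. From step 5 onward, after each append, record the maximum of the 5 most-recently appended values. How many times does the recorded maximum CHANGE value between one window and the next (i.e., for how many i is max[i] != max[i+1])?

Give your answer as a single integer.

Answer: 2

Derivation:
step 1: append 5 -> window=[5] (not full yet)
step 2: append 10 -> window=[5, 10] (not full yet)
step 3: append 20 -> window=[5, 10, 20] (not full yet)
step 4: append 29 -> window=[5, 10, 20, 29] (not full yet)
step 5: append 12 -> window=[5, 10, 20, 29, 12] -> max=29
step 6: append 15 -> window=[10, 20, 29, 12, 15] -> max=29
step 7: append 19 -> window=[20, 29, 12, 15, 19] -> max=29
step 8: append 5 -> window=[29, 12, 15, 19, 5] -> max=29
step 9: append 34 -> window=[12, 15, 19, 5, 34] -> max=34
step 10: append 7 -> window=[15, 19, 5, 34, 7] -> max=34
step 11: append 5 -> window=[19, 5, 34, 7, 5] -> max=34
step 12: append 17 -> window=[5, 34, 7, 5, 17] -> max=34
step 13: append 5 -> window=[34, 7, 5, 17, 5] -> max=34
step 14: append 32 -> window=[7, 5, 17, 5, 32] -> max=32
Recorded maximums: 29 29 29 29 34 34 34 34 34 32
Changes between consecutive maximums: 2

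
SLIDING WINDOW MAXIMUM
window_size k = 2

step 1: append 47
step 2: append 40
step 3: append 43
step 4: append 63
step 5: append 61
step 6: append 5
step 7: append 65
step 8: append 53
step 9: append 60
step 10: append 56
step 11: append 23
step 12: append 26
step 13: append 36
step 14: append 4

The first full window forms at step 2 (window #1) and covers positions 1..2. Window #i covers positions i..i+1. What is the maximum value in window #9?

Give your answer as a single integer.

Answer: 60

Derivation:
step 1: append 47 -> window=[47] (not full yet)
step 2: append 40 -> window=[47, 40] -> max=47
step 3: append 43 -> window=[40, 43] -> max=43
step 4: append 63 -> window=[43, 63] -> max=63
step 5: append 61 -> window=[63, 61] -> max=63
step 6: append 5 -> window=[61, 5] -> max=61
step 7: append 65 -> window=[5, 65] -> max=65
step 8: append 53 -> window=[65, 53] -> max=65
step 9: append 60 -> window=[53, 60] -> max=60
step 10: append 56 -> window=[60, 56] -> max=60
Window #9 max = 60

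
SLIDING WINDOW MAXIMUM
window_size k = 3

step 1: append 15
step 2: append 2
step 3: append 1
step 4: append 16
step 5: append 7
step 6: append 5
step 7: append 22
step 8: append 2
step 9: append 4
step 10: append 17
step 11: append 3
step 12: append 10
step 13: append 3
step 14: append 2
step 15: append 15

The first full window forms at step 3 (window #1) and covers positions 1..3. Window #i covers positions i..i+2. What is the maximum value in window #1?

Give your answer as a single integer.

step 1: append 15 -> window=[15] (not full yet)
step 2: append 2 -> window=[15, 2] (not full yet)
step 3: append 1 -> window=[15, 2, 1] -> max=15
Window #1 max = 15

Answer: 15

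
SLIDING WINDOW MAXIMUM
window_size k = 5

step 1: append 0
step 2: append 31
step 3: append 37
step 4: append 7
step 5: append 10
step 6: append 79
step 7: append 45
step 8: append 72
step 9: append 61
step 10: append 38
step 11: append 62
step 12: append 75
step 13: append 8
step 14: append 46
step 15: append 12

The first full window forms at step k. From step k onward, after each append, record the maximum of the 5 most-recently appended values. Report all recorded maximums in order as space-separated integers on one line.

step 1: append 0 -> window=[0] (not full yet)
step 2: append 31 -> window=[0, 31] (not full yet)
step 3: append 37 -> window=[0, 31, 37] (not full yet)
step 4: append 7 -> window=[0, 31, 37, 7] (not full yet)
step 5: append 10 -> window=[0, 31, 37, 7, 10] -> max=37
step 6: append 79 -> window=[31, 37, 7, 10, 79] -> max=79
step 7: append 45 -> window=[37, 7, 10, 79, 45] -> max=79
step 8: append 72 -> window=[7, 10, 79, 45, 72] -> max=79
step 9: append 61 -> window=[10, 79, 45, 72, 61] -> max=79
step 10: append 38 -> window=[79, 45, 72, 61, 38] -> max=79
step 11: append 62 -> window=[45, 72, 61, 38, 62] -> max=72
step 12: append 75 -> window=[72, 61, 38, 62, 75] -> max=75
step 13: append 8 -> window=[61, 38, 62, 75, 8] -> max=75
step 14: append 46 -> window=[38, 62, 75, 8, 46] -> max=75
step 15: append 12 -> window=[62, 75, 8, 46, 12] -> max=75

Answer: 37 79 79 79 79 79 72 75 75 75 75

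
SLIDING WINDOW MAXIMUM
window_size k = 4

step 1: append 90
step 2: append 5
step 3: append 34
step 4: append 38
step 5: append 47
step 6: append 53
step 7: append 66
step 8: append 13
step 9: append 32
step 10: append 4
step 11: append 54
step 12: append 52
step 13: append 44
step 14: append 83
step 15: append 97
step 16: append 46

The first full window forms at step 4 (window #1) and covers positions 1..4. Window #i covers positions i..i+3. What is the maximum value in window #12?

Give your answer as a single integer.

Answer: 97

Derivation:
step 1: append 90 -> window=[90] (not full yet)
step 2: append 5 -> window=[90, 5] (not full yet)
step 3: append 34 -> window=[90, 5, 34] (not full yet)
step 4: append 38 -> window=[90, 5, 34, 38] -> max=90
step 5: append 47 -> window=[5, 34, 38, 47] -> max=47
step 6: append 53 -> window=[34, 38, 47, 53] -> max=53
step 7: append 66 -> window=[38, 47, 53, 66] -> max=66
step 8: append 13 -> window=[47, 53, 66, 13] -> max=66
step 9: append 32 -> window=[53, 66, 13, 32] -> max=66
step 10: append 4 -> window=[66, 13, 32, 4] -> max=66
step 11: append 54 -> window=[13, 32, 4, 54] -> max=54
step 12: append 52 -> window=[32, 4, 54, 52] -> max=54
step 13: append 44 -> window=[4, 54, 52, 44] -> max=54
step 14: append 83 -> window=[54, 52, 44, 83] -> max=83
step 15: append 97 -> window=[52, 44, 83, 97] -> max=97
Window #12 max = 97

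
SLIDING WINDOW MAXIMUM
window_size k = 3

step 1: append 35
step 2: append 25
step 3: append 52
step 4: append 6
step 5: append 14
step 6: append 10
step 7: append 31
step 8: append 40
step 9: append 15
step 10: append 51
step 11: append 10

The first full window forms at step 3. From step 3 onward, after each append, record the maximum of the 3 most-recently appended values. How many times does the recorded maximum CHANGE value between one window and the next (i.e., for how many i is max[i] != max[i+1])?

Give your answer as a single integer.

step 1: append 35 -> window=[35] (not full yet)
step 2: append 25 -> window=[35, 25] (not full yet)
step 3: append 52 -> window=[35, 25, 52] -> max=52
step 4: append 6 -> window=[25, 52, 6] -> max=52
step 5: append 14 -> window=[52, 6, 14] -> max=52
step 6: append 10 -> window=[6, 14, 10] -> max=14
step 7: append 31 -> window=[14, 10, 31] -> max=31
step 8: append 40 -> window=[10, 31, 40] -> max=40
step 9: append 15 -> window=[31, 40, 15] -> max=40
step 10: append 51 -> window=[40, 15, 51] -> max=51
step 11: append 10 -> window=[15, 51, 10] -> max=51
Recorded maximums: 52 52 52 14 31 40 40 51 51
Changes between consecutive maximums: 4

Answer: 4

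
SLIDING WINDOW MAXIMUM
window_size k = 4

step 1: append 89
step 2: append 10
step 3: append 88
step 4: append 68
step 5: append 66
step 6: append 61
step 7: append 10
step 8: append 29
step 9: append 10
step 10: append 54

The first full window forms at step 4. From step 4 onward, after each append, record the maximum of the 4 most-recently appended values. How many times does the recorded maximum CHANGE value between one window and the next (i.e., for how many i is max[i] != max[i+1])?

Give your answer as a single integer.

step 1: append 89 -> window=[89] (not full yet)
step 2: append 10 -> window=[89, 10] (not full yet)
step 3: append 88 -> window=[89, 10, 88] (not full yet)
step 4: append 68 -> window=[89, 10, 88, 68] -> max=89
step 5: append 66 -> window=[10, 88, 68, 66] -> max=88
step 6: append 61 -> window=[88, 68, 66, 61] -> max=88
step 7: append 10 -> window=[68, 66, 61, 10] -> max=68
step 8: append 29 -> window=[66, 61, 10, 29] -> max=66
step 9: append 10 -> window=[61, 10, 29, 10] -> max=61
step 10: append 54 -> window=[10, 29, 10, 54] -> max=54
Recorded maximums: 89 88 88 68 66 61 54
Changes between consecutive maximums: 5

Answer: 5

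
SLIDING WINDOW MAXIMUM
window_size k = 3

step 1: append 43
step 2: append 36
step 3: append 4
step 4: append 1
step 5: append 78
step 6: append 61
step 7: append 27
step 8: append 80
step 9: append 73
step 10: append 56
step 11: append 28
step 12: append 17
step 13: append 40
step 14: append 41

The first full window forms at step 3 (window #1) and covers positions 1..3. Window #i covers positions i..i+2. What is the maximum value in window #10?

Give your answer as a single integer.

Answer: 56

Derivation:
step 1: append 43 -> window=[43] (not full yet)
step 2: append 36 -> window=[43, 36] (not full yet)
step 3: append 4 -> window=[43, 36, 4] -> max=43
step 4: append 1 -> window=[36, 4, 1] -> max=36
step 5: append 78 -> window=[4, 1, 78] -> max=78
step 6: append 61 -> window=[1, 78, 61] -> max=78
step 7: append 27 -> window=[78, 61, 27] -> max=78
step 8: append 80 -> window=[61, 27, 80] -> max=80
step 9: append 73 -> window=[27, 80, 73] -> max=80
step 10: append 56 -> window=[80, 73, 56] -> max=80
step 11: append 28 -> window=[73, 56, 28] -> max=73
step 12: append 17 -> window=[56, 28, 17] -> max=56
Window #10 max = 56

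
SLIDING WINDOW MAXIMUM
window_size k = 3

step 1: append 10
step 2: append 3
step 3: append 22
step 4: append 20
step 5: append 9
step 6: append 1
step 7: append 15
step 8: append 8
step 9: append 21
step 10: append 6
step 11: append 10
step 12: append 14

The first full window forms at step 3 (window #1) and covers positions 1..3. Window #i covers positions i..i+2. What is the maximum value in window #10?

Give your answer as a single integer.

step 1: append 10 -> window=[10] (not full yet)
step 2: append 3 -> window=[10, 3] (not full yet)
step 3: append 22 -> window=[10, 3, 22] -> max=22
step 4: append 20 -> window=[3, 22, 20] -> max=22
step 5: append 9 -> window=[22, 20, 9] -> max=22
step 6: append 1 -> window=[20, 9, 1] -> max=20
step 7: append 15 -> window=[9, 1, 15] -> max=15
step 8: append 8 -> window=[1, 15, 8] -> max=15
step 9: append 21 -> window=[15, 8, 21] -> max=21
step 10: append 6 -> window=[8, 21, 6] -> max=21
step 11: append 10 -> window=[21, 6, 10] -> max=21
step 12: append 14 -> window=[6, 10, 14] -> max=14
Window #10 max = 14

Answer: 14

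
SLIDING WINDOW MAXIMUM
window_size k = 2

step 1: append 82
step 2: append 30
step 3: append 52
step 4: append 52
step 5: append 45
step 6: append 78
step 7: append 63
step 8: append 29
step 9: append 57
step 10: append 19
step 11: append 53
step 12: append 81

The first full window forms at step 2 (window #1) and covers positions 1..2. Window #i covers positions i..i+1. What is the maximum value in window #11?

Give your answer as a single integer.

step 1: append 82 -> window=[82] (not full yet)
step 2: append 30 -> window=[82, 30] -> max=82
step 3: append 52 -> window=[30, 52] -> max=52
step 4: append 52 -> window=[52, 52] -> max=52
step 5: append 45 -> window=[52, 45] -> max=52
step 6: append 78 -> window=[45, 78] -> max=78
step 7: append 63 -> window=[78, 63] -> max=78
step 8: append 29 -> window=[63, 29] -> max=63
step 9: append 57 -> window=[29, 57] -> max=57
step 10: append 19 -> window=[57, 19] -> max=57
step 11: append 53 -> window=[19, 53] -> max=53
step 12: append 81 -> window=[53, 81] -> max=81
Window #11 max = 81

Answer: 81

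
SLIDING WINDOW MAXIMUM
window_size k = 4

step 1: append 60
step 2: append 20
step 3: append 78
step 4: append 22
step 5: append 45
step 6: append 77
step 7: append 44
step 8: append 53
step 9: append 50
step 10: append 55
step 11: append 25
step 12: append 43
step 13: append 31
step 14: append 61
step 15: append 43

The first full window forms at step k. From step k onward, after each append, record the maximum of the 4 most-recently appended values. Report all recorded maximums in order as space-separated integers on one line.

step 1: append 60 -> window=[60] (not full yet)
step 2: append 20 -> window=[60, 20] (not full yet)
step 3: append 78 -> window=[60, 20, 78] (not full yet)
step 4: append 22 -> window=[60, 20, 78, 22] -> max=78
step 5: append 45 -> window=[20, 78, 22, 45] -> max=78
step 6: append 77 -> window=[78, 22, 45, 77] -> max=78
step 7: append 44 -> window=[22, 45, 77, 44] -> max=77
step 8: append 53 -> window=[45, 77, 44, 53] -> max=77
step 9: append 50 -> window=[77, 44, 53, 50] -> max=77
step 10: append 55 -> window=[44, 53, 50, 55] -> max=55
step 11: append 25 -> window=[53, 50, 55, 25] -> max=55
step 12: append 43 -> window=[50, 55, 25, 43] -> max=55
step 13: append 31 -> window=[55, 25, 43, 31] -> max=55
step 14: append 61 -> window=[25, 43, 31, 61] -> max=61
step 15: append 43 -> window=[43, 31, 61, 43] -> max=61

Answer: 78 78 78 77 77 77 55 55 55 55 61 61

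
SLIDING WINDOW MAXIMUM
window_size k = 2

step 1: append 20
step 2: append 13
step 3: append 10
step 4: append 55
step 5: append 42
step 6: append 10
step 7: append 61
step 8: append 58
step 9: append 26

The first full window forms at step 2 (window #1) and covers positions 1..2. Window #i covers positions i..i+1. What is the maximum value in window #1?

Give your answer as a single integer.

Answer: 20

Derivation:
step 1: append 20 -> window=[20] (not full yet)
step 2: append 13 -> window=[20, 13] -> max=20
Window #1 max = 20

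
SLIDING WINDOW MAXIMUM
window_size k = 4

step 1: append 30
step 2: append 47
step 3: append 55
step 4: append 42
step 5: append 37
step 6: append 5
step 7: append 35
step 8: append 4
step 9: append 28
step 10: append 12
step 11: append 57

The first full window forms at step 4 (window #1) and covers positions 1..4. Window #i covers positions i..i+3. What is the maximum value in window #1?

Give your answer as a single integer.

step 1: append 30 -> window=[30] (not full yet)
step 2: append 47 -> window=[30, 47] (not full yet)
step 3: append 55 -> window=[30, 47, 55] (not full yet)
step 4: append 42 -> window=[30, 47, 55, 42] -> max=55
Window #1 max = 55

Answer: 55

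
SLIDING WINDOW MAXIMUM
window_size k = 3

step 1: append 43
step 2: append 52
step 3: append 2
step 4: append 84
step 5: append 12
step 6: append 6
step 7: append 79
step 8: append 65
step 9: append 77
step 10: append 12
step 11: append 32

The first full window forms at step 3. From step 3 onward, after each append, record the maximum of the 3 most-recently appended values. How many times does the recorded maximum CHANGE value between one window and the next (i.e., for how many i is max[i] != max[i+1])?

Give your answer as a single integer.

Answer: 3

Derivation:
step 1: append 43 -> window=[43] (not full yet)
step 2: append 52 -> window=[43, 52] (not full yet)
step 3: append 2 -> window=[43, 52, 2] -> max=52
step 4: append 84 -> window=[52, 2, 84] -> max=84
step 5: append 12 -> window=[2, 84, 12] -> max=84
step 6: append 6 -> window=[84, 12, 6] -> max=84
step 7: append 79 -> window=[12, 6, 79] -> max=79
step 8: append 65 -> window=[6, 79, 65] -> max=79
step 9: append 77 -> window=[79, 65, 77] -> max=79
step 10: append 12 -> window=[65, 77, 12] -> max=77
step 11: append 32 -> window=[77, 12, 32] -> max=77
Recorded maximums: 52 84 84 84 79 79 79 77 77
Changes between consecutive maximums: 3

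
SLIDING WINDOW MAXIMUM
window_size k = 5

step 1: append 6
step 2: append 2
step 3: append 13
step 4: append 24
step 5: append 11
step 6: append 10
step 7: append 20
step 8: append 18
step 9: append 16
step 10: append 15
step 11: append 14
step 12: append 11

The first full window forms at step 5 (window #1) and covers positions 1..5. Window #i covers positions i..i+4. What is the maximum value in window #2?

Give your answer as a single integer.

Answer: 24

Derivation:
step 1: append 6 -> window=[6] (not full yet)
step 2: append 2 -> window=[6, 2] (not full yet)
step 3: append 13 -> window=[6, 2, 13] (not full yet)
step 4: append 24 -> window=[6, 2, 13, 24] (not full yet)
step 5: append 11 -> window=[6, 2, 13, 24, 11] -> max=24
step 6: append 10 -> window=[2, 13, 24, 11, 10] -> max=24
Window #2 max = 24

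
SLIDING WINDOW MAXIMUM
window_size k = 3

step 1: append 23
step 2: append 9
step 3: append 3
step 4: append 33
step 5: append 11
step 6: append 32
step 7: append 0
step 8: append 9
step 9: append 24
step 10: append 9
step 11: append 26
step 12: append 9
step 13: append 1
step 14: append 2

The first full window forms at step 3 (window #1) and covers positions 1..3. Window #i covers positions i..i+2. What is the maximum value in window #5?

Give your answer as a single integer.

step 1: append 23 -> window=[23] (not full yet)
step 2: append 9 -> window=[23, 9] (not full yet)
step 3: append 3 -> window=[23, 9, 3] -> max=23
step 4: append 33 -> window=[9, 3, 33] -> max=33
step 5: append 11 -> window=[3, 33, 11] -> max=33
step 6: append 32 -> window=[33, 11, 32] -> max=33
step 7: append 0 -> window=[11, 32, 0] -> max=32
Window #5 max = 32

Answer: 32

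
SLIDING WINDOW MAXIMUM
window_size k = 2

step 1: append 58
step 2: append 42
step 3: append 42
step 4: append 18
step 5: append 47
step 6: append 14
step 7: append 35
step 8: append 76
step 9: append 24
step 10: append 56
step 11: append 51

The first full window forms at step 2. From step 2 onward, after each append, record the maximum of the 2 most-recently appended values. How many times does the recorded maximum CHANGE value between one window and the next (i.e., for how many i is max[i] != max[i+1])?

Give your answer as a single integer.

step 1: append 58 -> window=[58] (not full yet)
step 2: append 42 -> window=[58, 42] -> max=58
step 3: append 42 -> window=[42, 42] -> max=42
step 4: append 18 -> window=[42, 18] -> max=42
step 5: append 47 -> window=[18, 47] -> max=47
step 6: append 14 -> window=[47, 14] -> max=47
step 7: append 35 -> window=[14, 35] -> max=35
step 8: append 76 -> window=[35, 76] -> max=76
step 9: append 24 -> window=[76, 24] -> max=76
step 10: append 56 -> window=[24, 56] -> max=56
step 11: append 51 -> window=[56, 51] -> max=56
Recorded maximums: 58 42 42 47 47 35 76 76 56 56
Changes between consecutive maximums: 5

Answer: 5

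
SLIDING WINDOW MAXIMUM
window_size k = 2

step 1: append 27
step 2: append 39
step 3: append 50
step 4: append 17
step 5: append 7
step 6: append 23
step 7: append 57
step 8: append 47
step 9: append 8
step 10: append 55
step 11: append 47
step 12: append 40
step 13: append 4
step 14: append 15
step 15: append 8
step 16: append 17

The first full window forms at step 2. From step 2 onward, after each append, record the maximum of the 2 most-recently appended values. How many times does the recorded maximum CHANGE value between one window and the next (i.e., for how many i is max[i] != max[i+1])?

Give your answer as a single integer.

Answer: 10

Derivation:
step 1: append 27 -> window=[27] (not full yet)
step 2: append 39 -> window=[27, 39] -> max=39
step 3: append 50 -> window=[39, 50] -> max=50
step 4: append 17 -> window=[50, 17] -> max=50
step 5: append 7 -> window=[17, 7] -> max=17
step 6: append 23 -> window=[7, 23] -> max=23
step 7: append 57 -> window=[23, 57] -> max=57
step 8: append 47 -> window=[57, 47] -> max=57
step 9: append 8 -> window=[47, 8] -> max=47
step 10: append 55 -> window=[8, 55] -> max=55
step 11: append 47 -> window=[55, 47] -> max=55
step 12: append 40 -> window=[47, 40] -> max=47
step 13: append 4 -> window=[40, 4] -> max=40
step 14: append 15 -> window=[4, 15] -> max=15
step 15: append 8 -> window=[15, 8] -> max=15
step 16: append 17 -> window=[8, 17] -> max=17
Recorded maximums: 39 50 50 17 23 57 57 47 55 55 47 40 15 15 17
Changes between consecutive maximums: 10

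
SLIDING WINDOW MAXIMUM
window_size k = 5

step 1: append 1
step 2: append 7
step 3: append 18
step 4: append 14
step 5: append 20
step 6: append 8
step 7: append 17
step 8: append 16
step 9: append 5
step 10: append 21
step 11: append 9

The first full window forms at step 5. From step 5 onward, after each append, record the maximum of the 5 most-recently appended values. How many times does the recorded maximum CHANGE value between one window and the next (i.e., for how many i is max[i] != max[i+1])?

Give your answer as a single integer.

step 1: append 1 -> window=[1] (not full yet)
step 2: append 7 -> window=[1, 7] (not full yet)
step 3: append 18 -> window=[1, 7, 18] (not full yet)
step 4: append 14 -> window=[1, 7, 18, 14] (not full yet)
step 5: append 20 -> window=[1, 7, 18, 14, 20] -> max=20
step 6: append 8 -> window=[7, 18, 14, 20, 8] -> max=20
step 7: append 17 -> window=[18, 14, 20, 8, 17] -> max=20
step 8: append 16 -> window=[14, 20, 8, 17, 16] -> max=20
step 9: append 5 -> window=[20, 8, 17, 16, 5] -> max=20
step 10: append 21 -> window=[8, 17, 16, 5, 21] -> max=21
step 11: append 9 -> window=[17, 16, 5, 21, 9] -> max=21
Recorded maximums: 20 20 20 20 20 21 21
Changes between consecutive maximums: 1

Answer: 1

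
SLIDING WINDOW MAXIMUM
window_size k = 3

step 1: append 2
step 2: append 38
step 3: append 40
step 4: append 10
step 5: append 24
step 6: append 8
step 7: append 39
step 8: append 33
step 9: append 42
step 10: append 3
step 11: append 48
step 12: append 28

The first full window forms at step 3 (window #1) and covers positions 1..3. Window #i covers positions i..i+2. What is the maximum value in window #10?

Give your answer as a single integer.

Answer: 48

Derivation:
step 1: append 2 -> window=[2] (not full yet)
step 2: append 38 -> window=[2, 38] (not full yet)
step 3: append 40 -> window=[2, 38, 40] -> max=40
step 4: append 10 -> window=[38, 40, 10] -> max=40
step 5: append 24 -> window=[40, 10, 24] -> max=40
step 6: append 8 -> window=[10, 24, 8] -> max=24
step 7: append 39 -> window=[24, 8, 39] -> max=39
step 8: append 33 -> window=[8, 39, 33] -> max=39
step 9: append 42 -> window=[39, 33, 42] -> max=42
step 10: append 3 -> window=[33, 42, 3] -> max=42
step 11: append 48 -> window=[42, 3, 48] -> max=48
step 12: append 28 -> window=[3, 48, 28] -> max=48
Window #10 max = 48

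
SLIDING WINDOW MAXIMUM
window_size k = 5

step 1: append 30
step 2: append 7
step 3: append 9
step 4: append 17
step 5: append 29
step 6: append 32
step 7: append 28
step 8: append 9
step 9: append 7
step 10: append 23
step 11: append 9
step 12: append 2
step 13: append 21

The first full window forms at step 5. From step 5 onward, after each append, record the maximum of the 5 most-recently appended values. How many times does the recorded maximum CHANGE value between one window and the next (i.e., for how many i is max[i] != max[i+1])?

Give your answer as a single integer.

step 1: append 30 -> window=[30] (not full yet)
step 2: append 7 -> window=[30, 7] (not full yet)
step 3: append 9 -> window=[30, 7, 9] (not full yet)
step 4: append 17 -> window=[30, 7, 9, 17] (not full yet)
step 5: append 29 -> window=[30, 7, 9, 17, 29] -> max=30
step 6: append 32 -> window=[7, 9, 17, 29, 32] -> max=32
step 7: append 28 -> window=[9, 17, 29, 32, 28] -> max=32
step 8: append 9 -> window=[17, 29, 32, 28, 9] -> max=32
step 9: append 7 -> window=[29, 32, 28, 9, 7] -> max=32
step 10: append 23 -> window=[32, 28, 9, 7, 23] -> max=32
step 11: append 9 -> window=[28, 9, 7, 23, 9] -> max=28
step 12: append 2 -> window=[9, 7, 23, 9, 2] -> max=23
step 13: append 21 -> window=[7, 23, 9, 2, 21] -> max=23
Recorded maximums: 30 32 32 32 32 32 28 23 23
Changes between consecutive maximums: 3

Answer: 3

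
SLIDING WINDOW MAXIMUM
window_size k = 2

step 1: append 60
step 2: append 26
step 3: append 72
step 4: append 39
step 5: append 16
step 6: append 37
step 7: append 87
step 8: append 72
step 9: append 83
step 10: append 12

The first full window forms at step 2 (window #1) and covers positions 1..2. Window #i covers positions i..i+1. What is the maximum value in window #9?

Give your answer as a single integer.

step 1: append 60 -> window=[60] (not full yet)
step 2: append 26 -> window=[60, 26] -> max=60
step 3: append 72 -> window=[26, 72] -> max=72
step 4: append 39 -> window=[72, 39] -> max=72
step 5: append 16 -> window=[39, 16] -> max=39
step 6: append 37 -> window=[16, 37] -> max=37
step 7: append 87 -> window=[37, 87] -> max=87
step 8: append 72 -> window=[87, 72] -> max=87
step 9: append 83 -> window=[72, 83] -> max=83
step 10: append 12 -> window=[83, 12] -> max=83
Window #9 max = 83

Answer: 83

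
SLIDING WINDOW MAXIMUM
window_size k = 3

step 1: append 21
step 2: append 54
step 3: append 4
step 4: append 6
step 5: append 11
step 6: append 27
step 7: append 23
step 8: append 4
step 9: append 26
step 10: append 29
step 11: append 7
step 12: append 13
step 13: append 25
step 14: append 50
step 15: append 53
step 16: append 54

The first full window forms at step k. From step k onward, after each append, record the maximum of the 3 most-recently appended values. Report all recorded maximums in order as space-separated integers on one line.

step 1: append 21 -> window=[21] (not full yet)
step 2: append 54 -> window=[21, 54] (not full yet)
step 3: append 4 -> window=[21, 54, 4] -> max=54
step 4: append 6 -> window=[54, 4, 6] -> max=54
step 5: append 11 -> window=[4, 6, 11] -> max=11
step 6: append 27 -> window=[6, 11, 27] -> max=27
step 7: append 23 -> window=[11, 27, 23] -> max=27
step 8: append 4 -> window=[27, 23, 4] -> max=27
step 9: append 26 -> window=[23, 4, 26] -> max=26
step 10: append 29 -> window=[4, 26, 29] -> max=29
step 11: append 7 -> window=[26, 29, 7] -> max=29
step 12: append 13 -> window=[29, 7, 13] -> max=29
step 13: append 25 -> window=[7, 13, 25] -> max=25
step 14: append 50 -> window=[13, 25, 50] -> max=50
step 15: append 53 -> window=[25, 50, 53] -> max=53
step 16: append 54 -> window=[50, 53, 54] -> max=54

Answer: 54 54 11 27 27 27 26 29 29 29 25 50 53 54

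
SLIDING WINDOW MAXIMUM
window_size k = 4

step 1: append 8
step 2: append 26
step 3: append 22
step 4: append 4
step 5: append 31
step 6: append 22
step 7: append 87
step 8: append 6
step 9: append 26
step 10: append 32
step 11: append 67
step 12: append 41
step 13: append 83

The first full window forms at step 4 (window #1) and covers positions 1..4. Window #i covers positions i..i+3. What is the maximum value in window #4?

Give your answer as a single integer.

Answer: 87

Derivation:
step 1: append 8 -> window=[8] (not full yet)
step 2: append 26 -> window=[8, 26] (not full yet)
step 3: append 22 -> window=[8, 26, 22] (not full yet)
step 4: append 4 -> window=[8, 26, 22, 4] -> max=26
step 5: append 31 -> window=[26, 22, 4, 31] -> max=31
step 6: append 22 -> window=[22, 4, 31, 22] -> max=31
step 7: append 87 -> window=[4, 31, 22, 87] -> max=87
Window #4 max = 87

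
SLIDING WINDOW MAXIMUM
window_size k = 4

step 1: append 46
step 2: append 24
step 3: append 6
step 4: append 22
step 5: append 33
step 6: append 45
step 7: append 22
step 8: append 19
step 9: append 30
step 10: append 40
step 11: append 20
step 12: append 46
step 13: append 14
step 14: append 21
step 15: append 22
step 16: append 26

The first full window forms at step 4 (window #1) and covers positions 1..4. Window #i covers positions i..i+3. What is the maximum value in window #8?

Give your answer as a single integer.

step 1: append 46 -> window=[46] (not full yet)
step 2: append 24 -> window=[46, 24] (not full yet)
step 3: append 6 -> window=[46, 24, 6] (not full yet)
step 4: append 22 -> window=[46, 24, 6, 22] -> max=46
step 5: append 33 -> window=[24, 6, 22, 33] -> max=33
step 6: append 45 -> window=[6, 22, 33, 45] -> max=45
step 7: append 22 -> window=[22, 33, 45, 22] -> max=45
step 8: append 19 -> window=[33, 45, 22, 19] -> max=45
step 9: append 30 -> window=[45, 22, 19, 30] -> max=45
step 10: append 40 -> window=[22, 19, 30, 40] -> max=40
step 11: append 20 -> window=[19, 30, 40, 20] -> max=40
Window #8 max = 40

Answer: 40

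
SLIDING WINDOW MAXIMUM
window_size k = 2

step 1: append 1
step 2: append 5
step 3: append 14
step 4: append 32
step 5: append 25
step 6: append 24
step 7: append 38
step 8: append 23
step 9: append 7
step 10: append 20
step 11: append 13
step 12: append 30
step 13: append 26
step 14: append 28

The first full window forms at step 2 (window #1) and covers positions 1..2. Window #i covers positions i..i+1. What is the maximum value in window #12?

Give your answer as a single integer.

Answer: 30

Derivation:
step 1: append 1 -> window=[1] (not full yet)
step 2: append 5 -> window=[1, 5] -> max=5
step 3: append 14 -> window=[5, 14] -> max=14
step 4: append 32 -> window=[14, 32] -> max=32
step 5: append 25 -> window=[32, 25] -> max=32
step 6: append 24 -> window=[25, 24] -> max=25
step 7: append 38 -> window=[24, 38] -> max=38
step 8: append 23 -> window=[38, 23] -> max=38
step 9: append 7 -> window=[23, 7] -> max=23
step 10: append 20 -> window=[7, 20] -> max=20
step 11: append 13 -> window=[20, 13] -> max=20
step 12: append 30 -> window=[13, 30] -> max=30
step 13: append 26 -> window=[30, 26] -> max=30
Window #12 max = 30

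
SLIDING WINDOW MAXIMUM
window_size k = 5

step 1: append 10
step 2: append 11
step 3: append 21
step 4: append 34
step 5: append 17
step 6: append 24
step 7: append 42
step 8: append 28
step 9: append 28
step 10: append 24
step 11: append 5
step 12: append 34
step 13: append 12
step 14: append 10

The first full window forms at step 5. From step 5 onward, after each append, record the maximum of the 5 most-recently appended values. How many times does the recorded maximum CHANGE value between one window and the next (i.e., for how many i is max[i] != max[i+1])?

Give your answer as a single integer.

Answer: 2

Derivation:
step 1: append 10 -> window=[10] (not full yet)
step 2: append 11 -> window=[10, 11] (not full yet)
step 3: append 21 -> window=[10, 11, 21] (not full yet)
step 4: append 34 -> window=[10, 11, 21, 34] (not full yet)
step 5: append 17 -> window=[10, 11, 21, 34, 17] -> max=34
step 6: append 24 -> window=[11, 21, 34, 17, 24] -> max=34
step 7: append 42 -> window=[21, 34, 17, 24, 42] -> max=42
step 8: append 28 -> window=[34, 17, 24, 42, 28] -> max=42
step 9: append 28 -> window=[17, 24, 42, 28, 28] -> max=42
step 10: append 24 -> window=[24, 42, 28, 28, 24] -> max=42
step 11: append 5 -> window=[42, 28, 28, 24, 5] -> max=42
step 12: append 34 -> window=[28, 28, 24, 5, 34] -> max=34
step 13: append 12 -> window=[28, 24, 5, 34, 12] -> max=34
step 14: append 10 -> window=[24, 5, 34, 12, 10] -> max=34
Recorded maximums: 34 34 42 42 42 42 42 34 34 34
Changes between consecutive maximums: 2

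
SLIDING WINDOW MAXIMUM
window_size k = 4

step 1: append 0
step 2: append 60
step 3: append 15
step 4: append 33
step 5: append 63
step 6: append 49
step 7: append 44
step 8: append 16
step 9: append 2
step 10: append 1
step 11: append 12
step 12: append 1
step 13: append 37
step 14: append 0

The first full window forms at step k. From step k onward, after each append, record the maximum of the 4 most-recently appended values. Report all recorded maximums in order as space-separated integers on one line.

Answer: 60 63 63 63 63 49 44 16 12 37 37

Derivation:
step 1: append 0 -> window=[0] (not full yet)
step 2: append 60 -> window=[0, 60] (not full yet)
step 3: append 15 -> window=[0, 60, 15] (not full yet)
step 4: append 33 -> window=[0, 60, 15, 33] -> max=60
step 5: append 63 -> window=[60, 15, 33, 63] -> max=63
step 6: append 49 -> window=[15, 33, 63, 49] -> max=63
step 7: append 44 -> window=[33, 63, 49, 44] -> max=63
step 8: append 16 -> window=[63, 49, 44, 16] -> max=63
step 9: append 2 -> window=[49, 44, 16, 2] -> max=49
step 10: append 1 -> window=[44, 16, 2, 1] -> max=44
step 11: append 12 -> window=[16, 2, 1, 12] -> max=16
step 12: append 1 -> window=[2, 1, 12, 1] -> max=12
step 13: append 37 -> window=[1, 12, 1, 37] -> max=37
step 14: append 0 -> window=[12, 1, 37, 0] -> max=37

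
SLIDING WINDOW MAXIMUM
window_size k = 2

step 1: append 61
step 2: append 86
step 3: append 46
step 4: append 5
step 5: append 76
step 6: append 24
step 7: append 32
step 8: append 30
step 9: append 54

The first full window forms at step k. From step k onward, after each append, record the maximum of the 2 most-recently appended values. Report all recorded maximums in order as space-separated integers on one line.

step 1: append 61 -> window=[61] (not full yet)
step 2: append 86 -> window=[61, 86] -> max=86
step 3: append 46 -> window=[86, 46] -> max=86
step 4: append 5 -> window=[46, 5] -> max=46
step 5: append 76 -> window=[5, 76] -> max=76
step 6: append 24 -> window=[76, 24] -> max=76
step 7: append 32 -> window=[24, 32] -> max=32
step 8: append 30 -> window=[32, 30] -> max=32
step 9: append 54 -> window=[30, 54] -> max=54

Answer: 86 86 46 76 76 32 32 54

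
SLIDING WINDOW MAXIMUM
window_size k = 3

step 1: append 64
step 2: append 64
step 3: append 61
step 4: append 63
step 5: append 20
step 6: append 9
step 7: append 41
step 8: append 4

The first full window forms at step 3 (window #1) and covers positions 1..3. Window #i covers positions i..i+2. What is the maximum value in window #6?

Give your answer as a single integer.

step 1: append 64 -> window=[64] (not full yet)
step 2: append 64 -> window=[64, 64] (not full yet)
step 3: append 61 -> window=[64, 64, 61] -> max=64
step 4: append 63 -> window=[64, 61, 63] -> max=64
step 5: append 20 -> window=[61, 63, 20] -> max=63
step 6: append 9 -> window=[63, 20, 9] -> max=63
step 7: append 41 -> window=[20, 9, 41] -> max=41
step 8: append 4 -> window=[9, 41, 4] -> max=41
Window #6 max = 41

Answer: 41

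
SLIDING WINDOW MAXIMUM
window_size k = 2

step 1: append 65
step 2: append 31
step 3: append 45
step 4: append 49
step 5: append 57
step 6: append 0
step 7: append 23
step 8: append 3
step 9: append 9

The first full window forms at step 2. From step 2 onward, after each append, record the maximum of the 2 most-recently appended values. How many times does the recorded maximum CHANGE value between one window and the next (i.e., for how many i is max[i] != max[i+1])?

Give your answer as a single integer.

Answer: 5

Derivation:
step 1: append 65 -> window=[65] (not full yet)
step 2: append 31 -> window=[65, 31] -> max=65
step 3: append 45 -> window=[31, 45] -> max=45
step 4: append 49 -> window=[45, 49] -> max=49
step 5: append 57 -> window=[49, 57] -> max=57
step 6: append 0 -> window=[57, 0] -> max=57
step 7: append 23 -> window=[0, 23] -> max=23
step 8: append 3 -> window=[23, 3] -> max=23
step 9: append 9 -> window=[3, 9] -> max=9
Recorded maximums: 65 45 49 57 57 23 23 9
Changes between consecutive maximums: 5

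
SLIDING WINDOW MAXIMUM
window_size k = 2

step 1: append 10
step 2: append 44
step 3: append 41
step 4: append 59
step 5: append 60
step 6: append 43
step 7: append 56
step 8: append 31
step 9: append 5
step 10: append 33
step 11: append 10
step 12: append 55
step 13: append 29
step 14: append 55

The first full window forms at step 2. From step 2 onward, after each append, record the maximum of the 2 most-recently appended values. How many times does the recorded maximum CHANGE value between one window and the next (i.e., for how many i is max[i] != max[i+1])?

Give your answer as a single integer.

step 1: append 10 -> window=[10] (not full yet)
step 2: append 44 -> window=[10, 44] -> max=44
step 3: append 41 -> window=[44, 41] -> max=44
step 4: append 59 -> window=[41, 59] -> max=59
step 5: append 60 -> window=[59, 60] -> max=60
step 6: append 43 -> window=[60, 43] -> max=60
step 7: append 56 -> window=[43, 56] -> max=56
step 8: append 31 -> window=[56, 31] -> max=56
step 9: append 5 -> window=[31, 5] -> max=31
step 10: append 33 -> window=[5, 33] -> max=33
step 11: append 10 -> window=[33, 10] -> max=33
step 12: append 55 -> window=[10, 55] -> max=55
step 13: append 29 -> window=[55, 29] -> max=55
step 14: append 55 -> window=[29, 55] -> max=55
Recorded maximums: 44 44 59 60 60 56 56 31 33 33 55 55 55
Changes between consecutive maximums: 6

Answer: 6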